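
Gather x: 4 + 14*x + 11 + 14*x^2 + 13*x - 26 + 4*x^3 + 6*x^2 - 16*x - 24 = 4*x^3 + 20*x^2 + 11*x - 35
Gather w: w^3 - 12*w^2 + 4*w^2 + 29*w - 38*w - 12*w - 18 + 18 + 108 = w^3 - 8*w^2 - 21*w + 108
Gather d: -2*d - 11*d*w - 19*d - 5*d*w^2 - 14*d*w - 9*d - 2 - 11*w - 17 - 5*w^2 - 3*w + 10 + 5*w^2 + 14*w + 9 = d*(-5*w^2 - 25*w - 30)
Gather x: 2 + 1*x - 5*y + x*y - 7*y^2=x*(y + 1) - 7*y^2 - 5*y + 2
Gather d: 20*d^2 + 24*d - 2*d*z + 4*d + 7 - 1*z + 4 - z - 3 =20*d^2 + d*(28 - 2*z) - 2*z + 8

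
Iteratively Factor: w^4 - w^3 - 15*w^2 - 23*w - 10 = (w + 1)*(w^3 - 2*w^2 - 13*w - 10) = (w - 5)*(w + 1)*(w^2 + 3*w + 2) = (w - 5)*(w + 1)*(w + 2)*(w + 1)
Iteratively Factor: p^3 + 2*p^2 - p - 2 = (p + 2)*(p^2 - 1) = (p + 1)*(p + 2)*(p - 1)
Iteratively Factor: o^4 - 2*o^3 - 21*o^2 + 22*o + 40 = (o + 1)*(o^3 - 3*o^2 - 18*o + 40) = (o + 1)*(o + 4)*(o^2 - 7*o + 10) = (o - 2)*(o + 1)*(o + 4)*(o - 5)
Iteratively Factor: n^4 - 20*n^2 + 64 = (n + 4)*(n^3 - 4*n^2 - 4*n + 16) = (n - 4)*(n + 4)*(n^2 - 4) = (n - 4)*(n - 2)*(n + 4)*(n + 2)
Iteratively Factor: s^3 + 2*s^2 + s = (s)*(s^2 + 2*s + 1) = s*(s + 1)*(s + 1)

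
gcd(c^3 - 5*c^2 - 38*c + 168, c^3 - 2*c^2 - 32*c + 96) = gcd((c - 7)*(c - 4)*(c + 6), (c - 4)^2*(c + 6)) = c^2 + 2*c - 24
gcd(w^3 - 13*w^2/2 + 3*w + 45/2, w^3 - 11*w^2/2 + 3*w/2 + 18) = w^2 - 3*w/2 - 9/2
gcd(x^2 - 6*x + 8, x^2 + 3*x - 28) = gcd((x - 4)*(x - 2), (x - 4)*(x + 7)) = x - 4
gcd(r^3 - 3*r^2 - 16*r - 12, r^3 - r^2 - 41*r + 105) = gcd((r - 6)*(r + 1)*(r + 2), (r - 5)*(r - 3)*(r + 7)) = 1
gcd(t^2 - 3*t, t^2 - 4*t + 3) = t - 3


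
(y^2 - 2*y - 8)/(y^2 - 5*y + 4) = (y + 2)/(y - 1)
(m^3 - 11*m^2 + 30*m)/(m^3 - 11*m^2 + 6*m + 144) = m*(m - 5)/(m^2 - 5*m - 24)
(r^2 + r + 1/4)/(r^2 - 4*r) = (r^2 + r + 1/4)/(r*(r - 4))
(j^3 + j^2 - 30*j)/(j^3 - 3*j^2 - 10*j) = (j + 6)/(j + 2)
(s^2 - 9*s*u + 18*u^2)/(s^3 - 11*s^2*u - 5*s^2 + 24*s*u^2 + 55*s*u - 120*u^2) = (s - 6*u)/(s^2 - 8*s*u - 5*s + 40*u)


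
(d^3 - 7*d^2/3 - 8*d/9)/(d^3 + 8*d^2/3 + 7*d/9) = (3*d - 8)/(3*d + 7)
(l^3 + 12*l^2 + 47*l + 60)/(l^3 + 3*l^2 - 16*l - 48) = (l + 5)/(l - 4)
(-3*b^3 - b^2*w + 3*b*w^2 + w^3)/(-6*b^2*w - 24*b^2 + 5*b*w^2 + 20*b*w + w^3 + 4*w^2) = (3*b^2 + 4*b*w + w^2)/(6*b*w + 24*b + w^2 + 4*w)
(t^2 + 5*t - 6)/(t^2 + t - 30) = (t - 1)/(t - 5)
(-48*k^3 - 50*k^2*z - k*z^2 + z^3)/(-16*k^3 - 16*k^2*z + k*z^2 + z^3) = (-48*k^2 - 2*k*z + z^2)/(-16*k^2 + z^2)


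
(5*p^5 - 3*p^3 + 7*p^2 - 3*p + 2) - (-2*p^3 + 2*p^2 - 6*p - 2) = 5*p^5 - p^3 + 5*p^2 + 3*p + 4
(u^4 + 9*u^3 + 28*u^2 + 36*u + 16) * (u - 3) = u^5 + 6*u^4 + u^3 - 48*u^2 - 92*u - 48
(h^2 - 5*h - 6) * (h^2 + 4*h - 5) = h^4 - h^3 - 31*h^2 + h + 30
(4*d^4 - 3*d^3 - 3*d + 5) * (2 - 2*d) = -8*d^5 + 14*d^4 - 6*d^3 + 6*d^2 - 16*d + 10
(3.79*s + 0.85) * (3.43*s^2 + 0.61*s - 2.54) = 12.9997*s^3 + 5.2274*s^2 - 9.1081*s - 2.159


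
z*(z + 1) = z^2 + z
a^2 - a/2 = a*(a - 1/2)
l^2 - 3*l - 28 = (l - 7)*(l + 4)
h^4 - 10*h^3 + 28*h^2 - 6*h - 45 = (h - 5)*(h - 3)^2*(h + 1)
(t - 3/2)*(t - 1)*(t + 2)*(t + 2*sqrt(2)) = t^4 - t^3/2 + 2*sqrt(2)*t^3 - 7*t^2/2 - sqrt(2)*t^2 - 7*sqrt(2)*t + 3*t + 6*sqrt(2)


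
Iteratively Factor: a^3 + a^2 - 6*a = (a - 2)*(a^2 + 3*a) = a*(a - 2)*(a + 3)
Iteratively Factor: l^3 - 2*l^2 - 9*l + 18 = (l - 2)*(l^2 - 9) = (l - 3)*(l - 2)*(l + 3)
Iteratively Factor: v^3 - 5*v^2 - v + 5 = (v - 1)*(v^2 - 4*v - 5) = (v - 5)*(v - 1)*(v + 1)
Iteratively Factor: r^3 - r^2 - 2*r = (r + 1)*(r^2 - 2*r) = r*(r + 1)*(r - 2)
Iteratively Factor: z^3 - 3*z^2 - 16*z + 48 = (z + 4)*(z^2 - 7*z + 12) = (z - 4)*(z + 4)*(z - 3)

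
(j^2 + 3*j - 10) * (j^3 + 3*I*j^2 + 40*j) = j^5 + 3*j^4 + 3*I*j^4 + 30*j^3 + 9*I*j^3 + 120*j^2 - 30*I*j^2 - 400*j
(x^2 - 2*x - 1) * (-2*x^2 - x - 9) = -2*x^4 + 3*x^3 - 5*x^2 + 19*x + 9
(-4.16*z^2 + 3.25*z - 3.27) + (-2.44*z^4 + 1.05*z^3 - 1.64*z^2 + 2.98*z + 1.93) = -2.44*z^4 + 1.05*z^3 - 5.8*z^2 + 6.23*z - 1.34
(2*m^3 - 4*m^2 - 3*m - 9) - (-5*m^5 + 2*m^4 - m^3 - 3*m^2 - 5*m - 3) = 5*m^5 - 2*m^4 + 3*m^3 - m^2 + 2*m - 6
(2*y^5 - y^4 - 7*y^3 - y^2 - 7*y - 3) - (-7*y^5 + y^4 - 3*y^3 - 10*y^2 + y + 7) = 9*y^5 - 2*y^4 - 4*y^3 + 9*y^2 - 8*y - 10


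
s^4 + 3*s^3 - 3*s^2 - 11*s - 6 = (s - 2)*(s + 1)^2*(s + 3)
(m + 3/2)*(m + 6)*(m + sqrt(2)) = m^3 + sqrt(2)*m^2 + 15*m^2/2 + 9*m + 15*sqrt(2)*m/2 + 9*sqrt(2)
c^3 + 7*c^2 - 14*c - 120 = (c - 4)*(c + 5)*(c + 6)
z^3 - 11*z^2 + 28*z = z*(z - 7)*(z - 4)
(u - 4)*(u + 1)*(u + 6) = u^3 + 3*u^2 - 22*u - 24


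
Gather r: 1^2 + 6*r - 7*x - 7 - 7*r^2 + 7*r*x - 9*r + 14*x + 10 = -7*r^2 + r*(7*x - 3) + 7*x + 4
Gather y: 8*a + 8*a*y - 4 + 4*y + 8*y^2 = 8*a + 8*y^2 + y*(8*a + 4) - 4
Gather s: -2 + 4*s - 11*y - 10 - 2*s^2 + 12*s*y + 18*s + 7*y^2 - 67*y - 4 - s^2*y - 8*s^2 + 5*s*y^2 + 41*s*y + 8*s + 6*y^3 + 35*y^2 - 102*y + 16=s^2*(-y - 10) + s*(5*y^2 + 53*y + 30) + 6*y^3 + 42*y^2 - 180*y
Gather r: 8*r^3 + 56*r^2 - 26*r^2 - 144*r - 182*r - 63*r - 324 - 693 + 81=8*r^3 + 30*r^2 - 389*r - 936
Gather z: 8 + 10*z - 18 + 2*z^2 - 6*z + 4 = 2*z^2 + 4*z - 6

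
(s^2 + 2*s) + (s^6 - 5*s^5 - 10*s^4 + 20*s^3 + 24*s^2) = s^6 - 5*s^5 - 10*s^4 + 20*s^3 + 25*s^2 + 2*s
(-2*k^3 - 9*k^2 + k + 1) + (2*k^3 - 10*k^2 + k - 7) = -19*k^2 + 2*k - 6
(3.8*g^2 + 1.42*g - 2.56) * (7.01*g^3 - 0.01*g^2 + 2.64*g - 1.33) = 26.638*g^5 + 9.9162*g^4 - 7.9278*g^3 - 1.2796*g^2 - 8.647*g + 3.4048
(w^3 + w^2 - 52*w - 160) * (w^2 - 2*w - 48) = w^5 - w^4 - 102*w^3 - 104*w^2 + 2816*w + 7680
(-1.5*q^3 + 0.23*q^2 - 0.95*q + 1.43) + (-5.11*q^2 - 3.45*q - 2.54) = -1.5*q^3 - 4.88*q^2 - 4.4*q - 1.11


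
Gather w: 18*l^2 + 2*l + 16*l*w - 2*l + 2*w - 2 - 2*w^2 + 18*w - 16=18*l^2 - 2*w^2 + w*(16*l + 20) - 18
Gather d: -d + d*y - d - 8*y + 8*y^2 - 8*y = d*(y - 2) + 8*y^2 - 16*y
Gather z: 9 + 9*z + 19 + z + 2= 10*z + 30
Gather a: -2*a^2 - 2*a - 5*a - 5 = -2*a^2 - 7*a - 5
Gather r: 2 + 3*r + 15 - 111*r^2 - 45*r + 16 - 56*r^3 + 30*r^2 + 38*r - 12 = -56*r^3 - 81*r^2 - 4*r + 21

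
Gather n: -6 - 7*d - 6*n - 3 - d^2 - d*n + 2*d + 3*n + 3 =-d^2 - 5*d + n*(-d - 3) - 6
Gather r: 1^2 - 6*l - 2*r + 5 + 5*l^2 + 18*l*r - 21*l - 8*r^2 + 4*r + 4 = 5*l^2 - 27*l - 8*r^2 + r*(18*l + 2) + 10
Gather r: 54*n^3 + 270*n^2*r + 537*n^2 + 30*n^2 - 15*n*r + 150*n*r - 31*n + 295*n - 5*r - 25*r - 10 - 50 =54*n^3 + 567*n^2 + 264*n + r*(270*n^2 + 135*n - 30) - 60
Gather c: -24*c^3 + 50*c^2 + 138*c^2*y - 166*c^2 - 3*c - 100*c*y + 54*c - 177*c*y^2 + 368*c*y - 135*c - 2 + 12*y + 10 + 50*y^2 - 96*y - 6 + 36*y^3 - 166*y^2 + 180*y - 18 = -24*c^3 + c^2*(138*y - 116) + c*(-177*y^2 + 268*y - 84) + 36*y^3 - 116*y^2 + 96*y - 16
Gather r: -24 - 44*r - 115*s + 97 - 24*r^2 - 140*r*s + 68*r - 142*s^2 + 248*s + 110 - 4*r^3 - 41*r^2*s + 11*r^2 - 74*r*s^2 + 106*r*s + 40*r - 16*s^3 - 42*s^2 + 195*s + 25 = -4*r^3 + r^2*(-41*s - 13) + r*(-74*s^2 - 34*s + 64) - 16*s^3 - 184*s^2 + 328*s + 208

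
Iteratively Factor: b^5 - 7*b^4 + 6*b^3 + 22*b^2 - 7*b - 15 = (b + 1)*(b^4 - 8*b^3 + 14*b^2 + 8*b - 15) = (b - 3)*(b + 1)*(b^3 - 5*b^2 - b + 5) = (b - 5)*(b - 3)*(b + 1)*(b^2 - 1) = (b - 5)*(b - 3)*(b + 1)^2*(b - 1)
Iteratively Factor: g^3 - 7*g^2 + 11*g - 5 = (g - 1)*(g^2 - 6*g + 5) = (g - 5)*(g - 1)*(g - 1)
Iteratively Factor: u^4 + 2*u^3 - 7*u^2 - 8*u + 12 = (u + 2)*(u^3 - 7*u + 6) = (u - 2)*(u + 2)*(u^2 + 2*u - 3) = (u - 2)*(u + 2)*(u + 3)*(u - 1)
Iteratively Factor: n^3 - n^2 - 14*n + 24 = (n + 4)*(n^2 - 5*n + 6) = (n - 3)*(n + 4)*(n - 2)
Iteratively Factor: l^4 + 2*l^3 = (l)*(l^3 + 2*l^2) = l*(l + 2)*(l^2) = l^2*(l + 2)*(l)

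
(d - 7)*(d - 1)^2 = d^3 - 9*d^2 + 15*d - 7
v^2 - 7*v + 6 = (v - 6)*(v - 1)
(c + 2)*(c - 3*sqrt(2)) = c^2 - 3*sqrt(2)*c + 2*c - 6*sqrt(2)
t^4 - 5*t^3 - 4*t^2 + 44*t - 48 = (t - 4)*(t - 2)^2*(t + 3)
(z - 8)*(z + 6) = z^2 - 2*z - 48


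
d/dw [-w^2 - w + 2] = -2*w - 1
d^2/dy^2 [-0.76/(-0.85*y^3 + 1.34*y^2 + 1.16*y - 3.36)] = ((2.0368 - 3.876*y)*(0.85*y^3 - 1.34*y^2 - 1.16*y + 3.36) + 0.76*(-5.1*y^2 + 5.36*y + 2.32)*(-2.55*y^2 + 2.68*y + 1.16))/(0.85*y^3 - 1.34*y^2 - 1.16*y + 3.36)^3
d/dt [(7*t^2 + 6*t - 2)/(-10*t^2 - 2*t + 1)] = 2*(23*t^2 - 13*t + 1)/(100*t^4 + 40*t^3 - 16*t^2 - 4*t + 1)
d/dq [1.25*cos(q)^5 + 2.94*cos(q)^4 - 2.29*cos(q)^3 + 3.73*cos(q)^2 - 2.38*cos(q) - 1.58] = (-6.25*cos(q)^4 - 11.76*cos(q)^3 + 6.87*cos(q)^2 - 7.46*cos(q) + 2.38)*sin(q)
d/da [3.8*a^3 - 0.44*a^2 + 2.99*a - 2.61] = 11.4*a^2 - 0.88*a + 2.99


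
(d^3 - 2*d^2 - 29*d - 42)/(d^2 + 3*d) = d - 5 - 14/d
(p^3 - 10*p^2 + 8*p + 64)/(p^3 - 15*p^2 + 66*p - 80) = (p^2 - 2*p - 8)/(p^2 - 7*p + 10)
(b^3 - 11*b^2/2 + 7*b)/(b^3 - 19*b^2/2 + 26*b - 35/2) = b*(b - 2)/(b^2 - 6*b + 5)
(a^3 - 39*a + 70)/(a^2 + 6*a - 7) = (a^2 - 7*a + 10)/(a - 1)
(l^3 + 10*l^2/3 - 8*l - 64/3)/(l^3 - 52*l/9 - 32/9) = 3*(l + 4)/(3*l + 2)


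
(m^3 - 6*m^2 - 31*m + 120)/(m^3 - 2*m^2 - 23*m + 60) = (m - 8)/(m - 4)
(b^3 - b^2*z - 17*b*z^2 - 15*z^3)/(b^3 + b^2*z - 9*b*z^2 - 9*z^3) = (-b + 5*z)/(-b + 3*z)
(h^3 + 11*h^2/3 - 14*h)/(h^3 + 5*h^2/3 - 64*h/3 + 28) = h/(h - 2)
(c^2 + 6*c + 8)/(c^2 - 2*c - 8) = (c + 4)/(c - 4)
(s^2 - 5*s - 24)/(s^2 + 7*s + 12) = (s - 8)/(s + 4)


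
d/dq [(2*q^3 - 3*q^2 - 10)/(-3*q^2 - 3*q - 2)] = 3*(-2*q^4 - 4*q^3 - q^2 - 16*q - 10)/(9*q^4 + 18*q^3 + 21*q^2 + 12*q + 4)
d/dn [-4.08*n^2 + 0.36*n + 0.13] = 0.36 - 8.16*n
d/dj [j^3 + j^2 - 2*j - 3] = 3*j^2 + 2*j - 2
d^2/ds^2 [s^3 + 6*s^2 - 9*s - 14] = 6*s + 12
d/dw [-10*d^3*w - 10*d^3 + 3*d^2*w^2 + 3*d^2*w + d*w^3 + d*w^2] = d*(-10*d^2 + 6*d*w + 3*d + 3*w^2 + 2*w)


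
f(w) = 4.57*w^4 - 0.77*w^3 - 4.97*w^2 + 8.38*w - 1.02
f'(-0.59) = 9.69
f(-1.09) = -8.61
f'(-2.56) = -288.00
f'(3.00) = 451.33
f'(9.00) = 13057.93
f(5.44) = 3775.85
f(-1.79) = 19.39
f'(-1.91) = -108.43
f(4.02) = 1095.82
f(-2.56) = 154.15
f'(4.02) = 1118.65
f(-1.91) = 31.03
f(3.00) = 328.77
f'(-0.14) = 9.68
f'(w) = 18.28*w^3 - 2.31*w^2 - 9.94*w + 8.38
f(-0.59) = -6.98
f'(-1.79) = -86.07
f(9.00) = 29094.27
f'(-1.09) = -7.20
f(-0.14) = -2.29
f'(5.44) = 2828.83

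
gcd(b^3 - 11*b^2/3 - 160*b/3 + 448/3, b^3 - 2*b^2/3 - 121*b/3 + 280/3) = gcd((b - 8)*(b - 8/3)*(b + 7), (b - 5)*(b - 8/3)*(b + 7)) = b^2 + 13*b/3 - 56/3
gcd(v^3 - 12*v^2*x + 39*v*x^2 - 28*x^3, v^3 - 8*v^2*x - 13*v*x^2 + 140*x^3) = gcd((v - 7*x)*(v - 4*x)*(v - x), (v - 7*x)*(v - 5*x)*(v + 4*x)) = -v + 7*x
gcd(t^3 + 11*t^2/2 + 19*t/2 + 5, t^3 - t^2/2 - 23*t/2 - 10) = t^2 + 7*t/2 + 5/2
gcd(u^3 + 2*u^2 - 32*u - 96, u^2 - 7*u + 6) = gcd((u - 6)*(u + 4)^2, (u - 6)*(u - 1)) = u - 6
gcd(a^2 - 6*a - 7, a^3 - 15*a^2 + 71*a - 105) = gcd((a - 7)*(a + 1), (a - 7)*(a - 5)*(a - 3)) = a - 7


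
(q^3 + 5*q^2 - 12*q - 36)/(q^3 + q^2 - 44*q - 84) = (q - 3)/(q - 7)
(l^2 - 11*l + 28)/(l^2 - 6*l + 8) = (l - 7)/(l - 2)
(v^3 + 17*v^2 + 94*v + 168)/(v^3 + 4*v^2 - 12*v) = (v^2 + 11*v + 28)/(v*(v - 2))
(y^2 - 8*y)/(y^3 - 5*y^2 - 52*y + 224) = y/(y^2 + 3*y - 28)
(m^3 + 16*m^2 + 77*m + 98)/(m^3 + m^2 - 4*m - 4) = (m^2 + 14*m + 49)/(m^2 - m - 2)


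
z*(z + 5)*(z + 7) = z^3 + 12*z^2 + 35*z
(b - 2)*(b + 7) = b^2 + 5*b - 14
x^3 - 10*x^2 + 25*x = x*(x - 5)^2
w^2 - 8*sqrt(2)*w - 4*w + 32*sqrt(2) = (w - 4)*(w - 8*sqrt(2))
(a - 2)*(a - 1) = a^2 - 3*a + 2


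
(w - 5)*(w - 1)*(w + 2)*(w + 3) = w^4 - w^3 - 19*w^2 - 11*w + 30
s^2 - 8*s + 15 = (s - 5)*(s - 3)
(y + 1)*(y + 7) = y^2 + 8*y + 7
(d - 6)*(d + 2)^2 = d^3 - 2*d^2 - 20*d - 24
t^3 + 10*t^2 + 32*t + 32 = (t + 2)*(t + 4)^2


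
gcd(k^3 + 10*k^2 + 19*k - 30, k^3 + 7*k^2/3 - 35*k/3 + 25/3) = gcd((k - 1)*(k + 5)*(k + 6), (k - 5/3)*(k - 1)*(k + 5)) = k^2 + 4*k - 5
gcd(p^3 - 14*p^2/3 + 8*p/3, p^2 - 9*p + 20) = p - 4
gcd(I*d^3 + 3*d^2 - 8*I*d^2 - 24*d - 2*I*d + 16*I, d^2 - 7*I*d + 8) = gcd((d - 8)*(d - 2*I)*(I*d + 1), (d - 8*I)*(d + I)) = 1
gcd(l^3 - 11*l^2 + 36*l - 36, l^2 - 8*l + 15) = l - 3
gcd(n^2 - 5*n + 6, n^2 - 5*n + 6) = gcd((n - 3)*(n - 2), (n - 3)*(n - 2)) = n^2 - 5*n + 6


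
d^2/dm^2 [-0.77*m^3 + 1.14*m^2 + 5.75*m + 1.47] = 2.28 - 4.62*m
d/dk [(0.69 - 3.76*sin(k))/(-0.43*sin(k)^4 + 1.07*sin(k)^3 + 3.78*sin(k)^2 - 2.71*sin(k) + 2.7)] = (-4.8504*sin(k)^4 + 9.2332*sin(k)^3 + 11.9979*sin(k)^2 - 5.2164*sin(k) - 8.2821)*cos(k)/(0.1849*sin(k)^8 - 0.9202*sin(k)^7 - 2.1059*sin(k)^6 + 10.4198*sin(k)^5 + 6.167*sin(k)^4 - 14.7096*sin(k)^3 + 27.7561*sin(k)^2 - 14.634*sin(k) + 7.29)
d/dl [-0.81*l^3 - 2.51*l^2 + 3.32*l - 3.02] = -2.43*l^2 - 5.02*l + 3.32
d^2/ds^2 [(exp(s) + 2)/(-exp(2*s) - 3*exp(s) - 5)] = (-exp(4*s) - 5*exp(3*s) + 12*exp(2*s) + 37*exp(s) + 5)*exp(s)/(exp(6*s) + 9*exp(5*s) + 42*exp(4*s) + 117*exp(3*s) + 210*exp(2*s) + 225*exp(s) + 125)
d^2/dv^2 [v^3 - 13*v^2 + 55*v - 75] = 6*v - 26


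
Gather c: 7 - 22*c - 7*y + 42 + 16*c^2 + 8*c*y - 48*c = 16*c^2 + c*(8*y - 70) - 7*y + 49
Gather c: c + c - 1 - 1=2*c - 2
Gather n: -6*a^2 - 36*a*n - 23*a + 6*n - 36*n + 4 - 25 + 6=-6*a^2 - 23*a + n*(-36*a - 30) - 15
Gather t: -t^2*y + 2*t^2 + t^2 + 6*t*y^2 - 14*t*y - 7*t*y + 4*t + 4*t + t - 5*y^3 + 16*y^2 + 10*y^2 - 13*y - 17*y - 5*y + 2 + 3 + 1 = t^2*(3 - y) + t*(6*y^2 - 21*y + 9) - 5*y^3 + 26*y^2 - 35*y + 6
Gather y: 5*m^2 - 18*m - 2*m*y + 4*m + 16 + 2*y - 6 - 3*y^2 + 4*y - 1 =5*m^2 - 14*m - 3*y^2 + y*(6 - 2*m) + 9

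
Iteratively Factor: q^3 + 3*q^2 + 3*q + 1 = (q + 1)*(q^2 + 2*q + 1) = (q + 1)^2*(q + 1)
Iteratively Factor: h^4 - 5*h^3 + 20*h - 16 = (h - 1)*(h^3 - 4*h^2 - 4*h + 16) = (h - 4)*(h - 1)*(h^2 - 4) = (h - 4)*(h - 1)*(h + 2)*(h - 2)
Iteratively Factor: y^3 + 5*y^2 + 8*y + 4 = (y + 1)*(y^2 + 4*y + 4) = (y + 1)*(y + 2)*(y + 2)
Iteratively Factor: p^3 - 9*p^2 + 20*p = (p - 4)*(p^2 - 5*p) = (p - 5)*(p - 4)*(p)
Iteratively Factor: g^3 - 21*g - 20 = (g + 1)*(g^2 - g - 20) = (g + 1)*(g + 4)*(g - 5)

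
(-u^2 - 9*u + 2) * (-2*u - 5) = 2*u^3 + 23*u^2 + 41*u - 10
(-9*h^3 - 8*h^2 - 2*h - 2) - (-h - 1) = -9*h^3 - 8*h^2 - h - 1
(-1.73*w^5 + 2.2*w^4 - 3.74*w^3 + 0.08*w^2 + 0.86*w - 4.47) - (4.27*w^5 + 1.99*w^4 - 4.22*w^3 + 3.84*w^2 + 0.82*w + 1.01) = -6.0*w^5 + 0.21*w^4 + 0.48*w^3 - 3.76*w^2 + 0.04*w - 5.48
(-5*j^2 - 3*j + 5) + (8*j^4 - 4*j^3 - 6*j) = 8*j^4 - 4*j^3 - 5*j^2 - 9*j + 5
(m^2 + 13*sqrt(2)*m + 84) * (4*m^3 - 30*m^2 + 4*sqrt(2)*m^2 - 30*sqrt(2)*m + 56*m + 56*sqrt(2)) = 4*m^5 - 30*m^4 + 56*sqrt(2)*m^4 - 420*sqrt(2)*m^3 + 496*m^3 - 3300*m^2 + 1120*sqrt(2)*m^2 - 2520*sqrt(2)*m + 6160*m + 4704*sqrt(2)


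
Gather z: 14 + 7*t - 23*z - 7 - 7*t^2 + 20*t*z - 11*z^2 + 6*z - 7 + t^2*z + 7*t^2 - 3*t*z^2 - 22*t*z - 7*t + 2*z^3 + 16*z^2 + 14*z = 2*z^3 + z^2*(5 - 3*t) + z*(t^2 - 2*t - 3)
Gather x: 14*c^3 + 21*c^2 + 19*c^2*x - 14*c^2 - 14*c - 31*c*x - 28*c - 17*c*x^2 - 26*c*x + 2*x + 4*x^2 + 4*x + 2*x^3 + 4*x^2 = 14*c^3 + 7*c^2 - 42*c + 2*x^3 + x^2*(8 - 17*c) + x*(19*c^2 - 57*c + 6)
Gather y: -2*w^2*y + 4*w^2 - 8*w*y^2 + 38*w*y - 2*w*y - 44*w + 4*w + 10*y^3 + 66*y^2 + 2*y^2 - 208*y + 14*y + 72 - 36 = 4*w^2 - 40*w + 10*y^3 + y^2*(68 - 8*w) + y*(-2*w^2 + 36*w - 194) + 36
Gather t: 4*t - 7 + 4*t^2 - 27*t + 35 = 4*t^2 - 23*t + 28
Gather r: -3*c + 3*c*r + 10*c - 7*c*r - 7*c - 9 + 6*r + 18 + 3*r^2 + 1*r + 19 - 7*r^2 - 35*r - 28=-4*r^2 + r*(-4*c - 28)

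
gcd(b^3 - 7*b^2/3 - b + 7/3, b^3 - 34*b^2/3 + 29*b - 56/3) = b^2 - 10*b/3 + 7/3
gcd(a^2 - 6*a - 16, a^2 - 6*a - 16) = a^2 - 6*a - 16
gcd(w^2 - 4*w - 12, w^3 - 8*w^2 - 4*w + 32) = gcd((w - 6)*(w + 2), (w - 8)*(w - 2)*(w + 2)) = w + 2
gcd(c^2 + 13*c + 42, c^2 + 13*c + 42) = c^2 + 13*c + 42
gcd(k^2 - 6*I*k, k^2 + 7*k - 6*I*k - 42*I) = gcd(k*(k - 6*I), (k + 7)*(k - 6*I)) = k - 6*I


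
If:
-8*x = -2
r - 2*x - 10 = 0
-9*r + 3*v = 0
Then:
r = 21/2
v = 63/2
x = 1/4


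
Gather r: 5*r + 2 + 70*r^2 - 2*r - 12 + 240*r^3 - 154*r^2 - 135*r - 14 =240*r^3 - 84*r^2 - 132*r - 24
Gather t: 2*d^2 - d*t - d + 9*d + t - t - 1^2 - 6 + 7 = 2*d^2 - d*t + 8*d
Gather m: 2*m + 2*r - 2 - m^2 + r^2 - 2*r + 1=-m^2 + 2*m + r^2 - 1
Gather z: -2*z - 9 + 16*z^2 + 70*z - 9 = 16*z^2 + 68*z - 18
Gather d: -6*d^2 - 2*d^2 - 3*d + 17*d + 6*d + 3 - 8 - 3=-8*d^2 + 20*d - 8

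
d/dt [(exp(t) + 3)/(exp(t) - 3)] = -6*exp(t)/(exp(t) - 3)^2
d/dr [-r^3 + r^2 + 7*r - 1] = -3*r^2 + 2*r + 7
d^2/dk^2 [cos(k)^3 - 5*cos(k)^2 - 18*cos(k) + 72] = 69*cos(k)/4 + 10*cos(2*k) - 9*cos(3*k)/4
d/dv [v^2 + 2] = 2*v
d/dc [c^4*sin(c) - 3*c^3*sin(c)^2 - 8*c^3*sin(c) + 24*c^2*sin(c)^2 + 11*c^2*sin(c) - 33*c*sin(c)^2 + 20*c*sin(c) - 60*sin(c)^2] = c^4*cos(c) + 4*c^3*sin(c) - 3*c^3*sin(2*c) - 8*c^3*cos(c) - 9*c^2*sin(c)^2 - 24*c^2*sin(c) + 24*c^2*sin(2*c) + 11*c^2*cos(c) + 48*c*sin(c)^2 + 22*c*sin(c) - 33*c*sin(2*c) + 20*c*cos(c) - 33*sin(c)^2 + 20*sin(c) - 60*sin(2*c)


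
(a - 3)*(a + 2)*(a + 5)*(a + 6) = a^4 + 10*a^3 + 13*a^2 - 96*a - 180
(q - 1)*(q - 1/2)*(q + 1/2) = q^3 - q^2 - q/4 + 1/4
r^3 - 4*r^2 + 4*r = r*(r - 2)^2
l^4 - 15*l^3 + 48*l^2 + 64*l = l*(l - 8)^2*(l + 1)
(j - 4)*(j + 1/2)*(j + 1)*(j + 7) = j^4 + 9*j^3/2 - 23*j^2 - 81*j/2 - 14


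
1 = 1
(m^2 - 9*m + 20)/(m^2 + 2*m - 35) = (m - 4)/(m + 7)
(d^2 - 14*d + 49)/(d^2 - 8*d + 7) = (d - 7)/(d - 1)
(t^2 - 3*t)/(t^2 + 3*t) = (t - 3)/(t + 3)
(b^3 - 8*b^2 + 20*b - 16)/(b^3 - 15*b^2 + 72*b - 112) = (b^2 - 4*b + 4)/(b^2 - 11*b + 28)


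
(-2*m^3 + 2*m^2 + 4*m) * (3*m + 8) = -6*m^4 - 10*m^3 + 28*m^2 + 32*m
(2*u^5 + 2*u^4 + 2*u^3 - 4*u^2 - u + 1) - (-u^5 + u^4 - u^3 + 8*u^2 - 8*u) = 3*u^5 + u^4 + 3*u^3 - 12*u^2 + 7*u + 1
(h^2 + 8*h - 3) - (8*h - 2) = h^2 - 1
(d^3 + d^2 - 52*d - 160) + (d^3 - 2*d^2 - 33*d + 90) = 2*d^3 - d^2 - 85*d - 70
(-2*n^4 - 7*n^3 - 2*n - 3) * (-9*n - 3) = 18*n^5 + 69*n^4 + 21*n^3 + 18*n^2 + 33*n + 9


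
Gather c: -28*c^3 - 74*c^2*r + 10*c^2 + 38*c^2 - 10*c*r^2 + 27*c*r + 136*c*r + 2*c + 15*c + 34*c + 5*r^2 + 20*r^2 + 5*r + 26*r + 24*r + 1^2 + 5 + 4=-28*c^3 + c^2*(48 - 74*r) + c*(-10*r^2 + 163*r + 51) + 25*r^2 + 55*r + 10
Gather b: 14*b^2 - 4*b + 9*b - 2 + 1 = 14*b^2 + 5*b - 1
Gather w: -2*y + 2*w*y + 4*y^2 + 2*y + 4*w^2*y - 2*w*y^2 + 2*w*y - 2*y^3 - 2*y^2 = 4*w^2*y + w*(-2*y^2 + 4*y) - 2*y^3 + 2*y^2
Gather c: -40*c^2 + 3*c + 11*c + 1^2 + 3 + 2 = -40*c^2 + 14*c + 6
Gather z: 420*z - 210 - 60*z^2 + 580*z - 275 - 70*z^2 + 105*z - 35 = -130*z^2 + 1105*z - 520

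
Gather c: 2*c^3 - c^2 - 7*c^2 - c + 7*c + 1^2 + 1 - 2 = 2*c^3 - 8*c^2 + 6*c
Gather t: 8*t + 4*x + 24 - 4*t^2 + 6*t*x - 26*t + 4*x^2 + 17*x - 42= -4*t^2 + t*(6*x - 18) + 4*x^2 + 21*x - 18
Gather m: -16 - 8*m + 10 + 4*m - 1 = -4*m - 7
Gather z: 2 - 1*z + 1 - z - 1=2 - 2*z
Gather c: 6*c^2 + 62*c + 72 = 6*c^2 + 62*c + 72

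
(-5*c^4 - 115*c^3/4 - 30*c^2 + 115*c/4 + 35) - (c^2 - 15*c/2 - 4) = -5*c^4 - 115*c^3/4 - 31*c^2 + 145*c/4 + 39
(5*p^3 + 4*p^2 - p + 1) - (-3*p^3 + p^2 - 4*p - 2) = 8*p^3 + 3*p^2 + 3*p + 3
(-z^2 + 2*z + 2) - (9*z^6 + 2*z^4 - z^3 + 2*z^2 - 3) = -9*z^6 - 2*z^4 + z^3 - 3*z^2 + 2*z + 5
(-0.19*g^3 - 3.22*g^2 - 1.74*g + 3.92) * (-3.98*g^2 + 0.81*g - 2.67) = 0.7562*g^5 + 12.6617*g^4 + 4.8243*g^3 - 8.4136*g^2 + 7.821*g - 10.4664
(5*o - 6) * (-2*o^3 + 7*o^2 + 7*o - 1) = -10*o^4 + 47*o^3 - 7*o^2 - 47*o + 6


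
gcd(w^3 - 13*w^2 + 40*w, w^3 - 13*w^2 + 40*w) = w^3 - 13*w^2 + 40*w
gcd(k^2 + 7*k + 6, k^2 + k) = k + 1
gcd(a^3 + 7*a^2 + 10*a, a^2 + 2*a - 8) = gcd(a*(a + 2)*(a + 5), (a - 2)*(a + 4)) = 1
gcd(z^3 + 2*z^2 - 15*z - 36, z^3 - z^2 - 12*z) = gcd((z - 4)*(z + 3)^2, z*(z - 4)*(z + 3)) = z^2 - z - 12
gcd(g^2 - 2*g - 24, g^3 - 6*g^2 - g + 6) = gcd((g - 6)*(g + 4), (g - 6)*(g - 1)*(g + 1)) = g - 6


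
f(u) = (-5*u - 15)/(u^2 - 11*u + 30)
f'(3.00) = -5.00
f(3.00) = -5.00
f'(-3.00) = -0.07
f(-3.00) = 0.00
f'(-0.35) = -0.28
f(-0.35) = -0.39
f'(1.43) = -0.98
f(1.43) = -1.36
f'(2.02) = -1.66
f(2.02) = -2.12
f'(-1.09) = -0.18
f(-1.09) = -0.22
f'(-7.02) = -0.01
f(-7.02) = 0.13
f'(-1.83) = -0.12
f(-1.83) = -0.11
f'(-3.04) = -0.07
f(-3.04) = 0.00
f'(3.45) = -9.73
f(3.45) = -8.16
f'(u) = (11 - 2*u)*(-5*u - 15)/(u^2 - 11*u + 30)^2 - 5/(u^2 - 11*u + 30)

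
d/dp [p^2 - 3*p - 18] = 2*p - 3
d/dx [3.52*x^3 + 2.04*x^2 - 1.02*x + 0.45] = 10.56*x^2 + 4.08*x - 1.02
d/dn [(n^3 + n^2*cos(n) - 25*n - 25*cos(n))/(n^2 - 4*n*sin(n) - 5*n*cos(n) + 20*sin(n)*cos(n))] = ((n^2 - 4*n*sin(n) - 5*n*cos(n) + 10*sin(2*n))*(-n^2*sin(n) + 3*n^2 + 2*n*cos(n) + 25*sin(n) - 25) + (n^3 + n^2*cos(n) - 25*n - 25*cos(n))*(-5*n*sin(n) + 4*n*cos(n) - 2*n + 4*sin(n) + 5*cos(n) - 20*cos(2*n)))/((n - 4*sin(n))^2*(n - 5*cos(n))^2)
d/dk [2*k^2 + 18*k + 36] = 4*k + 18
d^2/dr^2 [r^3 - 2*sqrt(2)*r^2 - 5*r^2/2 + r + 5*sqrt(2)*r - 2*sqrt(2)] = 6*r - 4*sqrt(2) - 5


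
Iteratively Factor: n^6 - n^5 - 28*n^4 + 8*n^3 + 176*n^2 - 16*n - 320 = (n + 2)*(n^5 - 3*n^4 - 22*n^3 + 52*n^2 + 72*n - 160) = (n - 5)*(n + 2)*(n^4 + 2*n^3 - 12*n^2 - 8*n + 32) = (n - 5)*(n + 2)^2*(n^3 - 12*n + 16) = (n - 5)*(n + 2)^2*(n + 4)*(n^2 - 4*n + 4) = (n - 5)*(n - 2)*(n + 2)^2*(n + 4)*(n - 2)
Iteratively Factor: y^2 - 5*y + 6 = (y - 3)*(y - 2)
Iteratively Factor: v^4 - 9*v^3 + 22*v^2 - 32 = (v - 4)*(v^3 - 5*v^2 + 2*v + 8) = (v - 4)^2*(v^2 - v - 2) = (v - 4)^2*(v + 1)*(v - 2)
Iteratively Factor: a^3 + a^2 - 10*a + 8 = (a - 1)*(a^2 + 2*a - 8) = (a - 1)*(a + 4)*(a - 2)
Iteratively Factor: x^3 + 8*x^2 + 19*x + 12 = (x + 1)*(x^2 + 7*x + 12) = (x + 1)*(x + 4)*(x + 3)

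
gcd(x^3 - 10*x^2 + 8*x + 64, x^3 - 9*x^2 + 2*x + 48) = x^2 - 6*x - 16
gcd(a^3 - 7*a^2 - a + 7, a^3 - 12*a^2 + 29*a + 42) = a^2 - 6*a - 7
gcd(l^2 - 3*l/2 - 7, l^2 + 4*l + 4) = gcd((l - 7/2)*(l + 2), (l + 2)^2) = l + 2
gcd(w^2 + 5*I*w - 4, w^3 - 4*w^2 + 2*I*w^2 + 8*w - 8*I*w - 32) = w + 4*I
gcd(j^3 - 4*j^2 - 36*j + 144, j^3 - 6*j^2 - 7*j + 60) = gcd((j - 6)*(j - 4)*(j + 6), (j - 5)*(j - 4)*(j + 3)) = j - 4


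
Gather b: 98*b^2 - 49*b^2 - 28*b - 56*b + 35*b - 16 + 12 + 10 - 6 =49*b^2 - 49*b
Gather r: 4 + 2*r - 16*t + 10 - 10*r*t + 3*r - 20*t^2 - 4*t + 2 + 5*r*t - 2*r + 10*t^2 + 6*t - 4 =r*(3 - 5*t) - 10*t^2 - 14*t + 12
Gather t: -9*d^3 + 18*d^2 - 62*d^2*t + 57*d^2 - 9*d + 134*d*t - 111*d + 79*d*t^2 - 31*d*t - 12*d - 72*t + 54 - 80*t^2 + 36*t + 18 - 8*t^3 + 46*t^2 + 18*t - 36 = -9*d^3 + 75*d^2 - 132*d - 8*t^3 + t^2*(79*d - 34) + t*(-62*d^2 + 103*d - 18) + 36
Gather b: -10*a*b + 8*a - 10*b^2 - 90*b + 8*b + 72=8*a - 10*b^2 + b*(-10*a - 82) + 72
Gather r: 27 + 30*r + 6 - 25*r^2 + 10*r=-25*r^2 + 40*r + 33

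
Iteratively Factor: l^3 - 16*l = (l + 4)*(l^2 - 4*l) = (l - 4)*(l + 4)*(l)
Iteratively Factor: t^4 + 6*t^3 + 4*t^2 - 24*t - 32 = (t + 2)*(t^3 + 4*t^2 - 4*t - 16) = (t - 2)*(t + 2)*(t^2 + 6*t + 8) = (t - 2)*(t + 2)^2*(t + 4)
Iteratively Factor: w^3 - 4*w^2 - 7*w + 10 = (w + 2)*(w^2 - 6*w + 5) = (w - 1)*(w + 2)*(w - 5)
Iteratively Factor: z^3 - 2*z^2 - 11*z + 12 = (z + 3)*(z^2 - 5*z + 4) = (z - 1)*(z + 3)*(z - 4)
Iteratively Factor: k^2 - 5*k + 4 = (k - 1)*(k - 4)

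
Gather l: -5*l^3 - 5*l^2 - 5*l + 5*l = -5*l^3 - 5*l^2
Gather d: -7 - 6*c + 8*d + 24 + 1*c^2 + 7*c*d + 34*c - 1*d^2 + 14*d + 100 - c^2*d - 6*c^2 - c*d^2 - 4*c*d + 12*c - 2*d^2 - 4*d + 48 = -5*c^2 + 40*c + d^2*(-c - 3) + d*(-c^2 + 3*c + 18) + 165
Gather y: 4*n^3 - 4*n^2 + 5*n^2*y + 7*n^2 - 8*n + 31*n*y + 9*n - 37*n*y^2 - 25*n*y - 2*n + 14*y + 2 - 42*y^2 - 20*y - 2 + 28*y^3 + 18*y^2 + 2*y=4*n^3 + 3*n^2 - n + 28*y^3 + y^2*(-37*n - 24) + y*(5*n^2 + 6*n - 4)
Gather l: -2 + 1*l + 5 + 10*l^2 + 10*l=10*l^2 + 11*l + 3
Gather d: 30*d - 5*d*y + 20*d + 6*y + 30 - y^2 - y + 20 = d*(50 - 5*y) - y^2 + 5*y + 50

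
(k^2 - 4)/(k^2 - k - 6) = (k - 2)/(k - 3)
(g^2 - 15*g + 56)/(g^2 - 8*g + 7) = (g - 8)/(g - 1)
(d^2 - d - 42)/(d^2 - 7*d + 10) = (d^2 - d - 42)/(d^2 - 7*d + 10)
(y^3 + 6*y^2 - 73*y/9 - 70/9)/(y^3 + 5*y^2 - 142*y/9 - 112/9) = (3*y - 5)/(3*y - 8)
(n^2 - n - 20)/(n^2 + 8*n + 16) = (n - 5)/(n + 4)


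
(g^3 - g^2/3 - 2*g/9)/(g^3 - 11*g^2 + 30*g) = (g^2 - g/3 - 2/9)/(g^2 - 11*g + 30)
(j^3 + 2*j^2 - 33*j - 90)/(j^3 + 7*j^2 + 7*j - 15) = (j - 6)/(j - 1)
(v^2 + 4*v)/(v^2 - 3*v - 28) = v/(v - 7)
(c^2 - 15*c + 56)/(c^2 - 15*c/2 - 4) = 2*(c - 7)/(2*c + 1)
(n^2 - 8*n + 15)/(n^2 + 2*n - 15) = (n - 5)/(n + 5)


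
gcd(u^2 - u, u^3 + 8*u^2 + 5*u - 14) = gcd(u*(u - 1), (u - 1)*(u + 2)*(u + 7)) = u - 1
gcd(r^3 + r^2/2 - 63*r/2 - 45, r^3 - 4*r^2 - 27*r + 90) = r^2 - r - 30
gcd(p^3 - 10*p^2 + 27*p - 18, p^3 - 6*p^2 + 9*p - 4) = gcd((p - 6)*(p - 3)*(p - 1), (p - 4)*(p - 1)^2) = p - 1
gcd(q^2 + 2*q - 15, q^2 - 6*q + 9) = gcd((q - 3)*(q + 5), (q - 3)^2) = q - 3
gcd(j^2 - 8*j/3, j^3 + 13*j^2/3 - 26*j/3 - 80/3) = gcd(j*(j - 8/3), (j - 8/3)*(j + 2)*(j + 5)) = j - 8/3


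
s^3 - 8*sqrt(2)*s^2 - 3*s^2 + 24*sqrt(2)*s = s*(s - 3)*(s - 8*sqrt(2))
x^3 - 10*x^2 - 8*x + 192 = (x - 8)*(x - 6)*(x + 4)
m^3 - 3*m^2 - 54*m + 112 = (m - 8)*(m - 2)*(m + 7)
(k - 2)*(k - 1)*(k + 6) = k^3 + 3*k^2 - 16*k + 12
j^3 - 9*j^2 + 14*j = j*(j - 7)*(j - 2)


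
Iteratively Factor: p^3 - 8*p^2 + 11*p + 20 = (p + 1)*(p^2 - 9*p + 20) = (p - 4)*(p + 1)*(p - 5)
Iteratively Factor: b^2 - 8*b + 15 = (b - 5)*(b - 3)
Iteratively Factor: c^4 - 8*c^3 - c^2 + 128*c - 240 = (c - 3)*(c^3 - 5*c^2 - 16*c + 80) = (c - 4)*(c - 3)*(c^2 - c - 20) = (c - 4)*(c - 3)*(c + 4)*(c - 5)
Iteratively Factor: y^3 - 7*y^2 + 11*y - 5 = (y - 5)*(y^2 - 2*y + 1) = (y - 5)*(y - 1)*(y - 1)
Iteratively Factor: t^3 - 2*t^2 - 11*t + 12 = (t - 4)*(t^2 + 2*t - 3) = (t - 4)*(t + 3)*(t - 1)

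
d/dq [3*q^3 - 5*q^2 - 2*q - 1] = 9*q^2 - 10*q - 2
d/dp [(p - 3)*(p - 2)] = 2*p - 5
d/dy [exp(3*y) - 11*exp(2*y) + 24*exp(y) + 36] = (3*exp(2*y) - 22*exp(y) + 24)*exp(y)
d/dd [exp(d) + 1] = exp(d)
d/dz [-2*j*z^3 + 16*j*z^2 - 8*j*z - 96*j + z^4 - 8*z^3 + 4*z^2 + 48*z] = -6*j*z^2 + 32*j*z - 8*j + 4*z^3 - 24*z^2 + 8*z + 48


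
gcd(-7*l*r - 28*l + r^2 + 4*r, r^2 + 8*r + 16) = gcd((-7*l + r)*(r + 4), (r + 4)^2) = r + 4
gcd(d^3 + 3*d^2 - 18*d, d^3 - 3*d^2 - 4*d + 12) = d - 3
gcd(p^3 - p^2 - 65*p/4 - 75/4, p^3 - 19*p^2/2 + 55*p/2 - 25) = p - 5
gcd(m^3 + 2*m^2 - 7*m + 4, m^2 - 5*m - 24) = 1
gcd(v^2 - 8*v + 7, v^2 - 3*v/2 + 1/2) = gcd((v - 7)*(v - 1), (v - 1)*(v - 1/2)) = v - 1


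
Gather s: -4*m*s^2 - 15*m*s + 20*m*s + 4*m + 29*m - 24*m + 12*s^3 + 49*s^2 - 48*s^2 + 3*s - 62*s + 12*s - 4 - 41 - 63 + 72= 9*m + 12*s^3 + s^2*(1 - 4*m) + s*(5*m - 47) - 36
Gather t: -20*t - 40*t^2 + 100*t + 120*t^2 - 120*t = 80*t^2 - 40*t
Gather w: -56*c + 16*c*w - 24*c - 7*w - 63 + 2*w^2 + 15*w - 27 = -80*c + 2*w^2 + w*(16*c + 8) - 90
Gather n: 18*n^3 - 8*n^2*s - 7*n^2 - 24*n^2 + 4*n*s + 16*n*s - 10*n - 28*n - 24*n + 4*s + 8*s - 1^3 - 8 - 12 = 18*n^3 + n^2*(-8*s - 31) + n*(20*s - 62) + 12*s - 21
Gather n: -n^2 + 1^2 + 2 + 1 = 4 - n^2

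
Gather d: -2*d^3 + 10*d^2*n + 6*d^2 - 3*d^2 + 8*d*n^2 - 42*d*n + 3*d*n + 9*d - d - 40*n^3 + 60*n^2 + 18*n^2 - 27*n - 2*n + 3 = -2*d^3 + d^2*(10*n + 3) + d*(8*n^2 - 39*n + 8) - 40*n^3 + 78*n^2 - 29*n + 3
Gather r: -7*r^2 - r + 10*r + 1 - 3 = -7*r^2 + 9*r - 2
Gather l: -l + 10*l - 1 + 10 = 9*l + 9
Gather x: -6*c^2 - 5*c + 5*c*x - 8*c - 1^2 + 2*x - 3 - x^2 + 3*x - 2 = -6*c^2 - 13*c - x^2 + x*(5*c + 5) - 6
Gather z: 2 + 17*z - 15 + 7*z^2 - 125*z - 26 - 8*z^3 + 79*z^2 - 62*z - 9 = -8*z^3 + 86*z^2 - 170*z - 48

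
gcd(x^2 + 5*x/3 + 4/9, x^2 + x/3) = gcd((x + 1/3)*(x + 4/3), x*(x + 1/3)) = x + 1/3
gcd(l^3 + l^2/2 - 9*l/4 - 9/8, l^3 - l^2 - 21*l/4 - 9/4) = l^2 + 2*l + 3/4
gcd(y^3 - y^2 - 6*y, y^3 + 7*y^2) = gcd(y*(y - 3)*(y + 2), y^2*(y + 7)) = y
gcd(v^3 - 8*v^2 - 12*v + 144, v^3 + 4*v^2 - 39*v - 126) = v - 6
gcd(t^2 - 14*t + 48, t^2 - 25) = 1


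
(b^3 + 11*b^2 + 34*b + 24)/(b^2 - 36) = (b^2 + 5*b + 4)/(b - 6)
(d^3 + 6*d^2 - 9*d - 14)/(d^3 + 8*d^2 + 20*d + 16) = (d^3 + 6*d^2 - 9*d - 14)/(d^3 + 8*d^2 + 20*d + 16)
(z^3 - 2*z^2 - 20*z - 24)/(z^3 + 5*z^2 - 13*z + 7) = (z^3 - 2*z^2 - 20*z - 24)/(z^3 + 5*z^2 - 13*z + 7)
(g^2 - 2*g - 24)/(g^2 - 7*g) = (g^2 - 2*g - 24)/(g*(g - 7))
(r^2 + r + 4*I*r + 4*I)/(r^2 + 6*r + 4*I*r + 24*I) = (r + 1)/(r + 6)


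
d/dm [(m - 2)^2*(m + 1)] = 3*m*(m - 2)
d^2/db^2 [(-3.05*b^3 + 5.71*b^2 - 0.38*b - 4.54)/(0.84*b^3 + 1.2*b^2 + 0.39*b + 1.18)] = (14.206752*b^6 + 4.38631199999999*b^5 - 15.684984*b^4 - 150.937842*b^3 - 100.563372*b^2 - 8.000472*b + 27.727172)/(0.592704*b^9 + 2.54016*b^8 + 4.454352*b^7 + 6.584544*b^6 + 9.204732*b^5 + 7.964568*b^4 + 6.881607*b^3 + 5.551074*b^2 + 1.629108*b + 1.643032)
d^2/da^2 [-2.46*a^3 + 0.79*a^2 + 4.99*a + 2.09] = 1.58 - 14.76*a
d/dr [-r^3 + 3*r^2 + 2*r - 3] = -3*r^2 + 6*r + 2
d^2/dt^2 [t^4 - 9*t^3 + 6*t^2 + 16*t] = 12*t^2 - 54*t + 12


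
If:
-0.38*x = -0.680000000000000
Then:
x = 1.79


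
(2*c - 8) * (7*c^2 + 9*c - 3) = 14*c^3 - 38*c^2 - 78*c + 24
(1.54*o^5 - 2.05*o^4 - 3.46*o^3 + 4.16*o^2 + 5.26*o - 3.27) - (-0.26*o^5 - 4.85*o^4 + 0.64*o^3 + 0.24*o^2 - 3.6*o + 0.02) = 1.8*o^5 + 2.8*o^4 - 4.1*o^3 + 3.92*o^2 + 8.86*o - 3.29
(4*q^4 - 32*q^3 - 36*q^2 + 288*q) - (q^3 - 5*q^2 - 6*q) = 4*q^4 - 33*q^3 - 31*q^2 + 294*q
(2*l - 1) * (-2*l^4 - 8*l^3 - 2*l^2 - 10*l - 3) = -4*l^5 - 14*l^4 + 4*l^3 - 18*l^2 + 4*l + 3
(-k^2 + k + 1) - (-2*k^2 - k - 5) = k^2 + 2*k + 6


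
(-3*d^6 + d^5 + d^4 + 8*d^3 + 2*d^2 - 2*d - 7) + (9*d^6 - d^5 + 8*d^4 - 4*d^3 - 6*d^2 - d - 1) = 6*d^6 + 9*d^4 + 4*d^3 - 4*d^2 - 3*d - 8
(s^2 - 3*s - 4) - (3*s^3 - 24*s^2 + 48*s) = -3*s^3 + 25*s^2 - 51*s - 4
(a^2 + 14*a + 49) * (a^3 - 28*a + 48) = a^5 + 14*a^4 + 21*a^3 - 344*a^2 - 700*a + 2352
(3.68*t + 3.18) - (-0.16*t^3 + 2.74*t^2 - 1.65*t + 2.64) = 0.16*t^3 - 2.74*t^2 + 5.33*t + 0.54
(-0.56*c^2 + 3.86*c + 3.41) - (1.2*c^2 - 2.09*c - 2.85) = -1.76*c^2 + 5.95*c + 6.26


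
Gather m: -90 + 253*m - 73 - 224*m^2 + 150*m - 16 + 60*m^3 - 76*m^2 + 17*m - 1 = 60*m^3 - 300*m^2 + 420*m - 180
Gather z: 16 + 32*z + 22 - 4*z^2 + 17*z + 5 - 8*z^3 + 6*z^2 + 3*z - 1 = -8*z^3 + 2*z^2 + 52*z + 42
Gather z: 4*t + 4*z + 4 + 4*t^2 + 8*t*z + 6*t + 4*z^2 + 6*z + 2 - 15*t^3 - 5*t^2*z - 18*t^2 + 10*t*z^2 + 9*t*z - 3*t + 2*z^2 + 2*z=-15*t^3 - 14*t^2 + 7*t + z^2*(10*t + 6) + z*(-5*t^2 + 17*t + 12) + 6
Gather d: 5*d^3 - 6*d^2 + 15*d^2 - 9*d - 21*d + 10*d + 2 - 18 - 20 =5*d^3 + 9*d^2 - 20*d - 36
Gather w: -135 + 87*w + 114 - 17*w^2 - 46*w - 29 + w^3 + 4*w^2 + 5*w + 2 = w^3 - 13*w^2 + 46*w - 48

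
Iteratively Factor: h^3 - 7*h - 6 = (h + 1)*(h^2 - h - 6) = (h - 3)*(h + 1)*(h + 2)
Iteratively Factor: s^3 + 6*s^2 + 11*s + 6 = (s + 2)*(s^2 + 4*s + 3) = (s + 2)*(s + 3)*(s + 1)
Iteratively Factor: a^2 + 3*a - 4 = (a + 4)*(a - 1)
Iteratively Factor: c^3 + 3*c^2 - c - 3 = (c + 1)*(c^2 + 2*c - 3) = (c - 1)*(c + 1)*(c + 3)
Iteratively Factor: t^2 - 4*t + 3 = (t - 1)*(t - 3)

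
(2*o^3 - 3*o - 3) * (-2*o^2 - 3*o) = -4*o^5 - 6*o^4 + 6*o^3 + 15*o^2 + 9*o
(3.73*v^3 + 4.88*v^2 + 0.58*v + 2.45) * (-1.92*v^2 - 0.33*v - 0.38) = -7.1616*v^5 - 10.6005*v^4 - 4.1414*v^3 - 6.7498*v^2 - 1.0289*v - 0.931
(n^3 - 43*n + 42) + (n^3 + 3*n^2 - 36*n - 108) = 2*n^3 + 3*n^2 - 79*n - 66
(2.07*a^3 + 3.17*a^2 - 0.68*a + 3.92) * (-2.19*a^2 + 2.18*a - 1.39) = -4.5333*a^5 - 2.4297*a^4 + 5.5225*a^3 - 14.4735*a^2 + 9.4908*a - 5.4488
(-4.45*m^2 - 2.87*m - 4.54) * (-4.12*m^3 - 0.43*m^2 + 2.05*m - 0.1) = 18.334*m^5 + 13.7379*m^4 + 10.8164*m^3 - 3.4863*m^2 - 9.02*m + 0.454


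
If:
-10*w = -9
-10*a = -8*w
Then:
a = 18/25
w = 9/10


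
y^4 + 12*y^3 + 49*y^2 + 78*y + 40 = (y + 1)*(y + 2)*(y + 4)*(y + 5)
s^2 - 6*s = s*(s - 6)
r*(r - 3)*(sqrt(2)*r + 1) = sqrt(2)*r^3 - 3*sqrt(2)*r^2 + r^2 - 3*r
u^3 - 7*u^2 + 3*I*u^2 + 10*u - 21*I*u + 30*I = (u - 5)*(u - 2)*(u + 3*I)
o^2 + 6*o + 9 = (o + 3)^2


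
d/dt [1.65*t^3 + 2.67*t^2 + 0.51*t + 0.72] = 4.95*t^2 + 5.34*t + 0.51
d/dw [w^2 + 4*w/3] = 2*w + 4/3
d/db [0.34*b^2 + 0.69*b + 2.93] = 0.68*b + 0.69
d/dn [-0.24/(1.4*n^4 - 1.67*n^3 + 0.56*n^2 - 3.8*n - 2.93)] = (1.344*n^3 - 1.2024*n^2 + 0.2688*n - 0.912)/(-1.4*n^4 + 1.67*n^3 - 0.56*n^2 + 3.8*n + 2.93)^2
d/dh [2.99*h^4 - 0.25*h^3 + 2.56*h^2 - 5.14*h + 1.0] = 11.96*h^3 - 0.75*h^2 + 5.12*h - 5.14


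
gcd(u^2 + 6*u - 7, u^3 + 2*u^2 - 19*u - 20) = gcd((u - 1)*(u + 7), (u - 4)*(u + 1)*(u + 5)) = 1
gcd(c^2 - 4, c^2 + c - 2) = c + 2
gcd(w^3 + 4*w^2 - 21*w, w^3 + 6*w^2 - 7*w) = w^2 + 7*w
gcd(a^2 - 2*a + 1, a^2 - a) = a - 1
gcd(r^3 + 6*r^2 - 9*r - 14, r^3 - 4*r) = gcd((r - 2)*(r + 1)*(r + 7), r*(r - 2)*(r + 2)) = r - 2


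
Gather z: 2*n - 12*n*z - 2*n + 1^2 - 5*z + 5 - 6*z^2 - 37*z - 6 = -6*z^2 + z*(-12*n - 42)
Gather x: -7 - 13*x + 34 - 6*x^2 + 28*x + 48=-6*x^2 + 15*x + 75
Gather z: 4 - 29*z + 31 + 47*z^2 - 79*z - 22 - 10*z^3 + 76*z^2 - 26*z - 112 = -10*z^3 + 123*z^2 - 134*z - 99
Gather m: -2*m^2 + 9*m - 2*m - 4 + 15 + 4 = -2*m^2 + 7*m + 15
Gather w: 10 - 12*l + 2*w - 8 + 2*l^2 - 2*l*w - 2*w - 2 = 2*l^2 - 2*l*w - 12*l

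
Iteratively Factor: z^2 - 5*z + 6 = (z - 2)*(z - 3)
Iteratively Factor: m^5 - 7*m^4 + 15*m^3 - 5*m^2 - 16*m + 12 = (m + 1)*(m^4 - 8*m^3 + 23*m^2 - 28*m + 12) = (m - 2)*(m + 1)*(m^3 - 6*m^2 + 11*m - 6) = (m - 2)*(m - 1)*(m + 1)*(m^2 - 5*m + 6) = (m - 3)*(m - 2)*(m - 1)*(m + 1)*(m - 2)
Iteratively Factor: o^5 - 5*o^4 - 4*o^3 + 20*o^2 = (o - 5)*(o^4 - 4*o^2) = o*(o - 5)*(o^3 - 4*o) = o^2*(o - 5)*(o^2 - 4) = o^2*(o - 5)*(o + 2)*(o - 2)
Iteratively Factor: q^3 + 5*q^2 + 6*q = (q + 2)*(q^2 + 3*q) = (q + 2)*(q + 3)*(q)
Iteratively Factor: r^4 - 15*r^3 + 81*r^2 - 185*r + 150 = (r - 5)*(r^3 - 10*r^2 + 31*r - 30) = (r - 5)*(r - 3)*(r^2 - 7*r + 10) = (r - 5)^2*(r - 3)*(r - 2)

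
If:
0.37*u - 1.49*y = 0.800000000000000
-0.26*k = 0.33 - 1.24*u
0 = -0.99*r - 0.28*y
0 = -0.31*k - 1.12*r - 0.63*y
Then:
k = 0.45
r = 0.13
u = 0.36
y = -0.45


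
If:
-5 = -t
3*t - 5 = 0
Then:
No Solution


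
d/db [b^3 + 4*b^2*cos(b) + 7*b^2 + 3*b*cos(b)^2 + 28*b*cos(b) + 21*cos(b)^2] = -4*b^2*sin(b) + 3*b^2 - 28*b*sin(b) - 3*b*sin(2*b) + 8*b*cos(b) + 14*b - 21*sin(2*b) + 3*cos(b)^2 + 28*cos(b)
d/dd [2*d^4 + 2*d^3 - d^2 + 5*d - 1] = 8*d^3 + 6*d^2 - 2*d + 5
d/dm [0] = 0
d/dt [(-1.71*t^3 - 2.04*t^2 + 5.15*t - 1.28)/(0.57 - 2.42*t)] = (8.2764*t^3 + 2.0127*t^2 - 2.3256*t - 0.1621)/(5.8564*t^2 - 2.7588*t + 0.3249)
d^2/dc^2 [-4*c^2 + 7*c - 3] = -8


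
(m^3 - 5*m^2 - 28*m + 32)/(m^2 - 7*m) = (m^3 - 5*m^2 - 28*m + 32)/(m*(m - 7))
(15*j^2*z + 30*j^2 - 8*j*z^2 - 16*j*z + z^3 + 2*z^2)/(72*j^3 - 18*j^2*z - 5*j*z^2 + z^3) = (-5*j*z - 10*j + z^2 + 2*z)/(-24*j^2 - 2*j*z + z^2)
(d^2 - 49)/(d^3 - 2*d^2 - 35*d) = (d + 7)/(d*(d + 5))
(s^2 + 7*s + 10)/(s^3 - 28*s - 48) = (s + 5)/(s^2 - 2*s - 24)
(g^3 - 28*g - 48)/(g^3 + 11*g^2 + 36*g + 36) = (g^2 - 2*g - 24)/(g^2 + 9*g + 18)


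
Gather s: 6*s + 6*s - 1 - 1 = 12*s - 2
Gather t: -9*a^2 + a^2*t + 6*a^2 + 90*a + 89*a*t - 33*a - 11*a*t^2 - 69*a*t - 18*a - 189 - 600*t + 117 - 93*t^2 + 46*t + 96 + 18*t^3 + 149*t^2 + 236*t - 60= -3*a^2 + 39*a + 18*t^3 + t^2*(56 - 11*a) + t*(a^2 + 20*a - 318) - 36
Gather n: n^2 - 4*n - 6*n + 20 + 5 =n^2 - 10*n + 25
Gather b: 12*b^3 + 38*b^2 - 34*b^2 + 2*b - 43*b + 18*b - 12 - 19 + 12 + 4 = 12*b^3 + 4*b^2 - 23*b - 15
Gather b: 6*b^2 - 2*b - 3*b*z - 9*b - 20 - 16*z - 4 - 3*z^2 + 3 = 6*b^2 + b*(-3*z - 11) - 3*z^2 - 16*z - 21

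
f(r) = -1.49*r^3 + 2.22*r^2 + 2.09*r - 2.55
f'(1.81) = -4.52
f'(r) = -4.47*r^2 + 4.44*r + 2.09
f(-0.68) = -2.48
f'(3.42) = -35.01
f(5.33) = -153.96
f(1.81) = -0.33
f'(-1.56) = -15.71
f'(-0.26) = 0.63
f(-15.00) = 5494.35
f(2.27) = -3.79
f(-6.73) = 538.12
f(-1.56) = 5.25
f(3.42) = -29.04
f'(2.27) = -10.86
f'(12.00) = -588.31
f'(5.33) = -101.23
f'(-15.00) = -1070.26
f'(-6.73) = -230.25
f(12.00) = -2232.51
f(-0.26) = -2.92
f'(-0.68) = -3.00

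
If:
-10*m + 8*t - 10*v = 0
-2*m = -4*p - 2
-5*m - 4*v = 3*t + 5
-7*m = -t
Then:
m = -25/222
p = -247/444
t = -175/222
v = -115/222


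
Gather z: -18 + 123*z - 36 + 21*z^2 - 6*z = 21*z^2 + 117*z - 54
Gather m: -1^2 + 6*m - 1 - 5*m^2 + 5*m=-5*m^2 + 11*m - 2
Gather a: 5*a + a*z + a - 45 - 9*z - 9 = a*(z + 6) - 9*z - 54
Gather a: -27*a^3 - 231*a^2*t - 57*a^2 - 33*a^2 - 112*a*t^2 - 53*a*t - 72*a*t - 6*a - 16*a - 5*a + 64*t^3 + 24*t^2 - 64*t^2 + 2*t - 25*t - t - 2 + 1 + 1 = -27*a^3 + a^2*(-231*t - 90) + a*(-112*t^2 - 125*t - 27) + 64*t^3 - 40*t^2 - 24*t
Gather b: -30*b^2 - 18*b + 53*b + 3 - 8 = -30*b^2 + 35*b - 5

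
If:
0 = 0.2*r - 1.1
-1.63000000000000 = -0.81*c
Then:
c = 2.01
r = 5.50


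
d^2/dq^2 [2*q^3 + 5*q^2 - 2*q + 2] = 12*q + 10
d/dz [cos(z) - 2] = -sin(z)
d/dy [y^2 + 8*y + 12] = 2*y + 8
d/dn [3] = 0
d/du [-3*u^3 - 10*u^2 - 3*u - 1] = -9*u^2 - 20*u - 3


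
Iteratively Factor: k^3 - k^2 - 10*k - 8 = (k - 4)*(k^2 + 3*k + 2) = (k - 4)*(k + 1)*(k + 2)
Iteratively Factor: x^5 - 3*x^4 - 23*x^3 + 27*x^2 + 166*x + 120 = (x + 2)*(x^4 - 5*x^3 - 13*x^2 + 53*x + 60) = (x - 4)*(x + 2)*(x^3 - x^2 - 17*x - 15) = (x - 5)*(x - 4)*(x + 2)*(x^2 + 4*x + 3) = (x - 5)*(x - 4)*(x + 2)*(x + 3)*(x + 1)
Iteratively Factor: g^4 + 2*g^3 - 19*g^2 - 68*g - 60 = (g - 5)*(g^3 + 7*g^2 + 16*g + 12) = (g - 5)*(g + 2)*(g^2 + 5*g + 6) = (g - 5)*(g + 2)*(g + 3)*(g + 2)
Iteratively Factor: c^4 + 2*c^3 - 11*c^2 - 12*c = (c + 4)*(c^3 - 2*c^2 - 3*c) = (c - 3)*(c + 4)*(c^2 + c) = (c - 3)*(c + 1)*(c + 4)*(c)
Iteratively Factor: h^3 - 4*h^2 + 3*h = (h - 1)*(h^2 - 3*h) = h*(h - 1)*(h - 3)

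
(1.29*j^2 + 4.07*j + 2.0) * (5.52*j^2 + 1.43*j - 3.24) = 7.1208*j^4 + 24.3111*j^3 + 12.6805*j^2 - 10.3268*j - 6.48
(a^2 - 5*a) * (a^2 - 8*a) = a^4 - 13*a^3 + 40*a^2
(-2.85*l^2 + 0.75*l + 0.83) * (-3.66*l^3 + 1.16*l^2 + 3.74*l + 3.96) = 10.431*l^5 - 6.051*l^4 - 12.8268*l^3 - 7.5182*l^2 + 6.0742*l + 3.2868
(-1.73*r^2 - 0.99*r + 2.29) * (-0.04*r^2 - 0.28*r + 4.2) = 0.0692*r^4 + 0.524*r^3 - 7.0804*r^2 - 4.7992*r + 9.618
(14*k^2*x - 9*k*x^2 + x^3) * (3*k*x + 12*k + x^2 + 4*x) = 42*k^3*x^2 + 168*k^3*x - 13*k^2*x^3 - 52*k^2*x^2 - 6*k*x^4 - 24*k*x^3 + x^5 + 4*x^4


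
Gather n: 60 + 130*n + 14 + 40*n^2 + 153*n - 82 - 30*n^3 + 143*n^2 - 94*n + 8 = -30*n^3 + 183*n^2 + 189*n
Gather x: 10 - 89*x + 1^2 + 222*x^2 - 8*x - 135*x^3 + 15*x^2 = -135*x^3 + 237*x^2 - 97*x + 11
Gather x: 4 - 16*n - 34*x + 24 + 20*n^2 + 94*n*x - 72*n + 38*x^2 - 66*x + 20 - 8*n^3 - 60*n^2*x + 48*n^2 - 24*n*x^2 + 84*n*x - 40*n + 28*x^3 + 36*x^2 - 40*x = -8*n^3 + 68*n^2 - 128*n + 28*x^3 + x^2*(74 - 24*n) + x*(-60*n^2 + 178*n - 140) + 48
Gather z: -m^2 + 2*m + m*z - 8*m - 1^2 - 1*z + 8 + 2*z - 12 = -m^2 - 6*m + z*(m + 1) - 5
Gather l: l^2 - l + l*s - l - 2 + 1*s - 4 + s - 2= l^2 + l*(s - 2) + 2*s - 8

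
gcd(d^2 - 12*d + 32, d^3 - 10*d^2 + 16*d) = d - 8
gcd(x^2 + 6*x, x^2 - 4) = 1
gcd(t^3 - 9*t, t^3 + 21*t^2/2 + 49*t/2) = t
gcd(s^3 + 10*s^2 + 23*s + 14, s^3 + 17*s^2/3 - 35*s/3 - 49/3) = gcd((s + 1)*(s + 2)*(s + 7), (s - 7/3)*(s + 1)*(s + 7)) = s^2 + 8*s + 7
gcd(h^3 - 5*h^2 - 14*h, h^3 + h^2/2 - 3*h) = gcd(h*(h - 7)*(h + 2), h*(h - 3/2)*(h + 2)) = h^2 + 2*h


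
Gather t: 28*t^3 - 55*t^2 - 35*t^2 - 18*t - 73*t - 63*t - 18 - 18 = 28*t^3 - 90*t^2 - 154*t - 36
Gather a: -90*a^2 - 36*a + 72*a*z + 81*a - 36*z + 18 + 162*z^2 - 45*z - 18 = -90*a^2 + a*(72*z + 45) + 162*z^2 - 81*z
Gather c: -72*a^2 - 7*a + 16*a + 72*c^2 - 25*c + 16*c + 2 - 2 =-72*a^2 + 9*a + 72*c^2 - 9*c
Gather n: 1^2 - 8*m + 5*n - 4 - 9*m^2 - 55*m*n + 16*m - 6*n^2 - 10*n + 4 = -9*m^2 + 8*m - 6*n^2 + n*(-55*m - 5) + 1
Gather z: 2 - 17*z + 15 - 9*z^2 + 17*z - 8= 9 - 9*z^2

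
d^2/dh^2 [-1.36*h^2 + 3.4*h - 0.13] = -2.72000000000000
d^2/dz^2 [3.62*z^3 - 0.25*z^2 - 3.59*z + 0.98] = 21.72*z - 0.5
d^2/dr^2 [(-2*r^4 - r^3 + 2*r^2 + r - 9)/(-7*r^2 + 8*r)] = 2*(98*r^6 - 336*r^5 + 384*r^4 - 97*r^3 + 1323*r^2 - 1512*r + 576)/(r^3*(343*r^3 - 1176*r^2 + 1344*r - 512))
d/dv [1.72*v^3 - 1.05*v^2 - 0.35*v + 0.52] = 5.16*v^2 - 2.1*v - 0.35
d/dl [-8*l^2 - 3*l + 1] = -16*l - 3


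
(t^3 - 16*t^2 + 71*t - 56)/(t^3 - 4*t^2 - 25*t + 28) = (t - 8)/(t + 4)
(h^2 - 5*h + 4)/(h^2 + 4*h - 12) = (h^2 - 5*h + 4)/(h^2 + 4*h - 12)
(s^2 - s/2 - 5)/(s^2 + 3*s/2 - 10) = (s + 2)/(s + 4)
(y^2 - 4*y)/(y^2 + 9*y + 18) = y*(y - 4)/(y^2 + 9*y + 18)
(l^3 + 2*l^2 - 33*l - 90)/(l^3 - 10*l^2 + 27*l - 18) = (l^2 + 8*l + 15)/(l^2 - 4*l + 3)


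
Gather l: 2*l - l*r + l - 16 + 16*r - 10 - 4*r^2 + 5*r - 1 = l*(3 - r) - 4*r^2 + 21*r - 27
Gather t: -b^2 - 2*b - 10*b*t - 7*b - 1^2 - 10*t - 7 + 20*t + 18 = -b^2 - 9*b + t*(10 - 10*b) + 10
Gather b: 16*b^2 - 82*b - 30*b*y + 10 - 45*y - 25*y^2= 16*b^2 + b*(-30*y - 82) - 25*y^2 - 45*y + 10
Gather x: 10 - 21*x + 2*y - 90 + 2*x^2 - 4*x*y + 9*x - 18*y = 2*x^2 + x*(-4*y - 12) - 16*y - 80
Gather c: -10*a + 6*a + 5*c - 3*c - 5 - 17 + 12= -4*a + 2*c - 10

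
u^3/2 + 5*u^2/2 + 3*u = u*(u/2 + 1)*(u + 3)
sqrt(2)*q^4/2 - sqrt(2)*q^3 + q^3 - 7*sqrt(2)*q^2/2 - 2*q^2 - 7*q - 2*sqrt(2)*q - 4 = (q - 4)*(q + 1)*(q + sqrt(2))*(sqrt(2)*q/2 + sqrt(2)/2)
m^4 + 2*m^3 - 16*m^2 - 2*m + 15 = (m - 3)*(m - 1)*(m + 1)*(m + 5)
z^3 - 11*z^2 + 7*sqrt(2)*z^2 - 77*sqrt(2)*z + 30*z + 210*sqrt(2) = (z - 6)*(z - 5)*(z + 7*sqrt(2))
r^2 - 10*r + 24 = (r - 6)*(r - 4)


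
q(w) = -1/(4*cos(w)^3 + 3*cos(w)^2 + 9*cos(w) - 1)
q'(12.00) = 0.10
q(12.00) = -0.09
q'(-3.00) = 0.02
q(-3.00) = 0.09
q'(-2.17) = 0.23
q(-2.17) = 0.17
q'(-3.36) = -0.03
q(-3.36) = 0.09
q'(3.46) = 0.04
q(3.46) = 0.10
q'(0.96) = -0.39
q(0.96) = -0.17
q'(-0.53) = 0.09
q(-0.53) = -0.09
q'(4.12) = 0.23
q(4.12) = 0.17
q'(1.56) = -11.13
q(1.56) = 1.11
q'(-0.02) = 0.00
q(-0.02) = -0.07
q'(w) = -(12*sin(w)*cos(w)^2 + 6*sin(w)*cos(w) + 9*sin(w))/(4*cos(w)^3 + 3*cos(w)^2 + 9*cos(w) - 1)^2 = 3*(4*sin(w)^2 - 2*cos(w) - 7)*sin(w)/(4*cos(w)^3 + 3*cos(w)^2 + 9*cos(w) - 1)^2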